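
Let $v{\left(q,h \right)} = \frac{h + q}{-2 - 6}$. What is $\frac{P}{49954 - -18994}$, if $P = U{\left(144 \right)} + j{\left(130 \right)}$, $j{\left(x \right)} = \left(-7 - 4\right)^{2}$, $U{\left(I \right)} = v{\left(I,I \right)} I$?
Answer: $- \frac{5063}{68948} \approx -0.073432$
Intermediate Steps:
$v{\left(q,h \right)} = - \frac{h}{8} - \frac{q}{8}$ ($v{\left(q,h \right)} = \frac{h + q}{-8} = \left(h + q\right) \left(- \frac{1}{8}\right) = - \frac{h}{8} - \frac{q}{8}$)
$U{\left(I \right)} = - \frac{I^{2}}{4}$ ($U{\left(I \right)} = \left(- \frac{I}{8} - \frac{I}{8}\right) I = - \frac{I}{4} I = - \frac{I^{2}}{4}$)
$j{\left(x \right)} = 121$ ($j{\left(x \right)} = \left(-7 - 4\right)^{2} = \left(-11\right)^{2} = 121$)
$P = -5063$ ($P = - \frac{144^{2}}{4} + 121 = \left(- \frac{1}{4}\right) 20736 + 121 = -5184 + 121 = -5063$)
$\frac{P}{49954 - -18994} = - \frac{5063}{49954 - -18994} = - \frac{5063}{49954 + 18994} = - \frac{5063}{68948}$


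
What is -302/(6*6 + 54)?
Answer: -151/45 ≈ -3.3556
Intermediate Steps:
-302/(6*6 + 54) = -302/(36 + 54) = -302/90 = -302*1/90 = -151/45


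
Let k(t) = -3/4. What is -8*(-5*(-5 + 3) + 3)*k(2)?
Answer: 78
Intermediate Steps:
k(t) = -¾ (k(t) = -3*¼ = -¾)
-8*(-5*(-5 + 3) + 3)*k(2) = -8*(-5*(-5 + 3) + 3)*(-3)/4 = -8*(-5*(-2) + 3)*(-3)/4 = -8*(10 + 3)*(-3)/4 = -104*(-3)/4 = -8*(-39/4) = 78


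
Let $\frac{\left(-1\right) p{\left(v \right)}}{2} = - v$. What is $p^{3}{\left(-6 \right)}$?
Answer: $-1728$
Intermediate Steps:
$p{\left(v \right)} = 2 v$ ($p{\left(v \right)} = - 2 \left(- v\right) = 2 v$)
$p^{3}{\left(-6 \right)} = \left(2 \left(-6\right)\right)^{3} = \left(-12\right)^{3} = -1728$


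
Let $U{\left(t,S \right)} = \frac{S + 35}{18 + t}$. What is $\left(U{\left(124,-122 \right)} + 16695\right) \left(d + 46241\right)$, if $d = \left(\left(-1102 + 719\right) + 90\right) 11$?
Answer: $\frac{50989299927}{71} \approx 7.1816 \cdot 10^{8}$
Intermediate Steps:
$d = -3223$ ($d = \left(-383 + 90\right) 11 = \left(-293\right) 11 = -3223$)
$U{\left(t,S \right)} = \frac{35 + S}{18 + t}$
$\left(U{\left(124,-122 \right)} + 16695\right) \left(d + 46241\right) = \left(\frac{35 - 122}{18 + 124} + 16695\right) \left(-3223 + 46241\right) = \left(\frac{1}{142} \left(-87\right) + 16695\right) 43018 = \left(- \frac{87}{142} + 16695\right) 43018 = \frac{2370603}{142} \cdot 43018 = \frac{50989299927}{71}$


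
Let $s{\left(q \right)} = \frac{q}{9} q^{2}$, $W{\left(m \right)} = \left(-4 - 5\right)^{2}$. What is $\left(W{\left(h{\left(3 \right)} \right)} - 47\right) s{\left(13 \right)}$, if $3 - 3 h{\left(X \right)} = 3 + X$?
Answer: $\frac{74698}{9} \approx 8299.8$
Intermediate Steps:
$h{\left(X \right)} = - \frac{X}{3}$ ($h{\left(X \right)} = 1 - \frac{3 + X}{3} = 1 - \left(1 + \frac{X}{3}\right) = - \frac{X}{3}$)
$W{\left(m \right)} = 81$ ($W{\left(m \right)} = \left(-9\right)^{2} = 81$)
$s{\left(q \right)} = \frac{q^{3}}{9}$ ($s{\left(q \right)} = q \frac{1}{9} q^{2} = \frac{q}{9} q^{2} = \frac{q^{3}}{9}$)
$\left(W{\left(h{\left(3 \right)} \right)} - 47\right) s{\left(13 \right)} = \left(81 - 47\right) \frac{13^{3}}{9} = 34 \cdot \frac{1}{9} \cdot 2197 = 34 \cdot \frac{2197}{9} = \frac{74698}{9}$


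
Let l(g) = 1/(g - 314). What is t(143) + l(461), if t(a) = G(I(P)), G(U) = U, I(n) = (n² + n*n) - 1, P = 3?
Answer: 2500/147 ≈ 17.007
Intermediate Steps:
I(n) = -1 + 2*n² (I(n) = (n² + n²) - 1 = 2*n² - 1 = -1 + 2*n²)
l(g) = 1/(-314 + g)
t(a) = 17 (t(a) = -1 + 2*3² = -1 + 2*9 = -1 + 18 = 17)
t(143) + l(461) = 17 + 1/(-314 + 461) = 17 + 1/147 = 2500/147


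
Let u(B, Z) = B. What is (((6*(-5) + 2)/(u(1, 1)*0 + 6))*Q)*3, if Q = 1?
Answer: -14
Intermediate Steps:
(((6*(-5) + 2)/(u(1, 1)*0 + 6))*Q)*3 = (((6*(-5) + 2)/(1*0 + 6))*1)*3 = (((-30 + 2)/(0 + 6))*1)*3 = (-28/6*1)*3 = (-28*⅙*1)*3 = -14/3*1*3 = -14/3*3 = -14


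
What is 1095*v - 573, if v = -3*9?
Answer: -30138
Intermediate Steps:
v = -27
1095*v - 573 = 1095*(-27) - 573 = -29565 - 573 = -30138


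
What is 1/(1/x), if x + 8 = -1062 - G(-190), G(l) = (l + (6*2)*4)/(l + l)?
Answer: -203371/190 ≈ -1070.4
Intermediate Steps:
G(l) = (48 + l)/(2*l) (G(l) = (l + 12*4)/((2*l)) = (l + 48)*(1/(2*l)) = (48 + l)*(1/(2*l)) = (48 + l)/(2*l))
x = -203371/190 (x = -8 + (-1062 - (48 - 190)/(2*(-190))) = -8 + (-1062 - (-1)*(-142)/(2*190)) = -8 + (-1062 - 1*71/190) = -8 + (-1062 - 71/190) = -8 - 201851/190 = -203371/190 ≈ -1070.4)
1/(1/x) = 1/(1/(-203371/190)) = 1/(-190/203371) = -203371/190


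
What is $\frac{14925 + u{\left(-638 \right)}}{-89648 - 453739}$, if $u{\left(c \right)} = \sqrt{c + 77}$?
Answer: $- \frac{4975}{181129} - \frac{i \sqrt{561}}{543387} \approx -0.027467 - 4.3589 \cdot 10^{-5} i$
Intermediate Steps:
$u{\left(c \right)} = \sqrt{77 + c}$
$\frac{14925 + u{\left(-638 \right)}}{-89648 - 453739} = \frac{14925 + \sqrt{77 - 638}}{-89648 - 453739} = \frac{14925 + \sqrt{-561}}{-543387} = \left(14925 + i \sqrt{561}\right) \left(- \frac{1}{543387}\right) = - \frac{4975}{181129} - \frac{i \sqrt{561}}{543387}$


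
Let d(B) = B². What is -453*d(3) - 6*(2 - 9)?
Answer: -4035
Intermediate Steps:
-453*d(3) - 6*(2 - 9) = -453*3² - 6*(2 - 9) = -453*9 - 6*(-7) = -4077 + 42 = -4035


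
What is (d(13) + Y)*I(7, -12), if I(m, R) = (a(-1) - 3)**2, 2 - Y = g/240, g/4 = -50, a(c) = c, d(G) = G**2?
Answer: 8248/3 ≈ 2749.3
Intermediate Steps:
g = -200 (g = 4*(-50) = -200)
Y = 17/6 (Y = 2 - (-200)/240 = 2 - 1*(-5/6) = 2 + 5/6 = 17/6 ≈ 2.8333)
I(m, R) = 16 (I(m, R) = (-1 - 3)**2 = (-4)**2 = 16)
(d(13) + Y)*I(7, -12) = (13**2 + 17/6)*16 = (169 + 17/6)*16 = (1031/6)*16 = 8248/3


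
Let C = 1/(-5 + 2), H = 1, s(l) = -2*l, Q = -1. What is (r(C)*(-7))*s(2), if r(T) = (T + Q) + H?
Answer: -28/3 ≈ -9.3333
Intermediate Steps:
C = -⅓ (C = 1/(-3) = -⅓ ≈ -0.33333)
r(T) = T (r(T) = (T - 1) + 1 = (-1 + T) + 1 = T)
(r(C)*(-7))*s(2) = (-⅓*(-7))*(-2*2) = (7/3)*(-4) = -28/3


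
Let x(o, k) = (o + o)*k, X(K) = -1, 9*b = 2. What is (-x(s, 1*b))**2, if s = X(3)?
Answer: 16/81 ≈ 0.19753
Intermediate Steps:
b = 2/9 (b = (1/9)*2 = 2/9 ≈ 0.22222)
s = -1
x(o, k) = 2*k*o (x(o, k) = (2*o)*k = 2*k*o)
(-x(s, 1*b))**2 = (-2*1*(2/9)*(-1))**2 = (-2*2*(-1)/9)**2 = (-1*(-4/9))**2 = (4/9)**2 = 16/81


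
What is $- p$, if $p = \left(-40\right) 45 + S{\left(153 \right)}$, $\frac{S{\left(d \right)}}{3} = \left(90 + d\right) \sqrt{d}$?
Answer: $1800 - 2187 \sqrt{17} \approx -7217.2$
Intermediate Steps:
$S{\left(d \right)} = 3 \sqrt{d} \left(90 + d\right)$ ($S{\left(d \right)} = 3 \left(90 + d\right) \sqrt{d} = 3 \sqrt{d} \left(90 + d\right)$)
$p = -1800 + 2187 \sqrt{17}$ ($p = \left(-40\right) 45 + 3 \sqrt{153} \left(90 + 153\right) = -1800 + 3 \cdot 3 \sqrt{17} \cdot 243 = -1800 + 2187 \sqrt{17} \approx 7217.2$)
$- p = - (-1800 + 2187 \sqrt{17}) = 1800 - 2187 \sqrt{17}$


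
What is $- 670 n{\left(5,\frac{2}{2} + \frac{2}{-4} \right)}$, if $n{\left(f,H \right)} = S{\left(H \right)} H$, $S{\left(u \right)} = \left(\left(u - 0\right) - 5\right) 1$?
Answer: $\frac{3015}{2} \approx 1507.5$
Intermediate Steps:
$S{\left(u \right)} = -5 + u$ ($S{\left(u \right)} = \left(\left(u + 0\right) - 5\right) 1 = \left(u - 5\right) 1 = \left(-5 + u\right) 1 = -5 + u$)
$n{\left(f,H \right)} = H \left(-5 + H\right)$ ($n{\left(f,H \right)} = \left(-5 + H\right) H = H \left(-5 + H\right)$)
$- 670 n{\left(5,\frac{2}{2} + \frac{2}{-4} \right)} = - 670 \left(\frac{2}{2} + \frac{2}{-4}\right) \left(-5 + \left(\frac{2}{2} + \frac{2}{-4}\right)\right) = - 670 \left(2 \cdot \frac{1}{2} + 2 \left(- \frac{1}{4}\right)\right) \left(-5 + \left(2 \cdot \frac{1}{2} + 2 \left(- \frac{1}{4}\right)\right)\right) = - 670 \left(1 - \frac{1}{2}\right) \left(-5 + \left(1 - \frac{1}{2}\right)\right) = - 670 \frac{-5 + \frac{1}{2}}{2} = - 670 \cdot \frac{1}{2} \left(- \frac{9}{2}\right) = \left(-670\right) \left(- \frac{9}{4}\right) = \frac{3015}{2}$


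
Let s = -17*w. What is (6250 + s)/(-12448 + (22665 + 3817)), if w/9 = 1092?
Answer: -80413/7017 ≈ -11.460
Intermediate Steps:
w = 9828 (w = 9*1092 = 9828)
s = -167076 (s = -17*9828 = -167076)
(6250 + s)/(-12448 + (22665 + 3817)) = (6250 - 167076)/(-12448 + (22665 + 3817)) = -160826/(-12448 + 26482) = -160826/14034 = -160826*1/14034 = -80413/7017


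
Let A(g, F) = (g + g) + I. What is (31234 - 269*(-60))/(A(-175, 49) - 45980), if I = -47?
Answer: -47374/46377 ≈ -1.0215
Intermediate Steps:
A(g, F) = -47 + 2*g (A(g, F) = (g + g) - 47 = 2*g - 47 = -47 + 2*g)
(31234 - 269*(-60))/(A(-175, 49) - 45980) = (31234 - 269*(-60))/((-47 + 2*(-175)) - 45980) = (31234 + 16140)/((-47 - 350) - 45980) = 47374/(-397 - 45980) = 47374/(-46377) = 47374*(-1/46377) = -47374/46377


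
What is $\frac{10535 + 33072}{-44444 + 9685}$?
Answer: $- \frac{43607}{34759} \approx -1.2546$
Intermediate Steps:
$\frac{10535 + 33072}{-44444 + 9685} = \frac{43607}{-34759} = 43607 \left(- \frac{1}{34759}\right) = - \frac{43607}{34759}$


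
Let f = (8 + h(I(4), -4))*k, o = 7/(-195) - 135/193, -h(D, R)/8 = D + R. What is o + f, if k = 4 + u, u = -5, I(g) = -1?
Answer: -1834156/37635 ≈ -48.735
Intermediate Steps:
h(D, R) = -8*D - 8*R (h(D, R) = -8*(D + R) = -8*D - 8*R)
k = -1 (k = 4 - 5 = -1)
o = -27676/37635 (o = 7*(-1/195) - 135*1/193 = -7/195 - 135/193 = -27676/37635 ≈ -0.73538)
f = -48 (f = (8 + (-8*(-1) - 8*(-4)))*(-1) = (8 + (8 + 32))*(-1) = (8 + 40)*(-1) = 48*(-1) = -48)
o + f = -27676/37635 - 48 = -1834156/37635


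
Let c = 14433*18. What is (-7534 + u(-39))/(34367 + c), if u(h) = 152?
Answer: -7382/294161 ≈ -0.025095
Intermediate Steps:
c = 259794
(-7534 + u(-39))/(34367 + c) = (-7534 + 152)/(34367 + 259794) = -7382/294161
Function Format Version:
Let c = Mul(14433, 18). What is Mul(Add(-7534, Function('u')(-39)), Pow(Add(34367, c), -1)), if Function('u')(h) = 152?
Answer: Rational(-7382, 294161) ≈ -0.025095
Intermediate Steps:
c = 259794
Mul(Add(-7534, Function('u')(-39)), Pow(Add(34367, c), -1)) = Mul(Add(-7534, 152), Pow(Add(34367, 259794), -1)) = Mul(-7382, Pow(294161, -1)) = Mul(-7382, Rational(1, 294161)) = Rational(-7382, 294161)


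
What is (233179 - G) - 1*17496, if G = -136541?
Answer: 352224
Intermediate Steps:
(233179 - G) - 1*17496 = (233179 - 1*(-136541)) - 1*17496 = (233179 + 136541) - 17496 = 369720 - 17496 = 352224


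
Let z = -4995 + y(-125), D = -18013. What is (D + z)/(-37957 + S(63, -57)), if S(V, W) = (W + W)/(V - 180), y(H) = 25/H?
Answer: 4486599/7401425 ≈ 0.60618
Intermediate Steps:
z = -24976/5 (z = -4995 + 25/(-125) = -4995 + 25*(-1/125) = -4995 - ⅕ = -24976/5 ≈ -4995.2)
S(V, W) = 2*W/(-180 + V) (S(V, W) = (2*W)/(-180 + V) = 2*W/(-180 + V))
(D + z)/(-37957 + S(63, -57)) = (-18013 - 24976/5)/(-37957 + 2*(-57)/(-180 + 63)) = -115041/(5*(-37957 + 2*(-57)/(-117))) = -115041/(5*(-37957 + 2*(-57)*(-1/117))) = -115041/(5*(-37957 + 38/39)) = -115041/(5*(-1480285/39)) = -115041/5*(-39/1480285) = 4486599/7401425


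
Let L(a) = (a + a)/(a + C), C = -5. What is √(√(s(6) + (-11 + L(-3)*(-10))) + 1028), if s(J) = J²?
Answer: √(4112 + 2*√70)/2 ≈ 32.128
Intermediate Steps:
L(a) = 2*a/(-5 + a) (L(a) = (a + a)/(a - 5) = (2*a)/(-5 + a) = 2*a/(-5 + a))
√(√(s(6) + (-11 + L(-3)*(-10))) + 1028) = √(√(6² + (-11 + (2*(-3)/(-5 - 3))*(-10))) + 1028) = √(√(36 + (-11 + (2*(-3)/(-8))*(-10))) + 1028) = √(√(36 + (-11 + (2*(-3)*(-⅛))*(-10))) + 1028) = √(√(36 + (-11 + (¾)*(-10))) + 1028) = √(√(36 + (-11 - 15/2)) + 1028) = √(√(36 - 37/2) + 1028) = √(√(35/2) + 1028) = √(√70/2 + 1028) = √(1028 + √70/2)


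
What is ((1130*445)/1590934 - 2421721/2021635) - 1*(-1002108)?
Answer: 1611532477836814028/1608143928545 ≈ 1.0021e+6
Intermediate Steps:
((1130*445)/1590934 - 2421721/2021635) - 1*(-1002108) = (502850*(1/1590934) - 2421721*1/2021635) + 1002108 = (251425/795467 - 2421721/2021635) + 1002108 = -1418109558832/1608143928545 + 1002108 = 1611532477836814028/1608143928545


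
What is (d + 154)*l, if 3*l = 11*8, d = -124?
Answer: 880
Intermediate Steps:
l = 88/3 (l = (11*8)/3 = (⅓)*88 = 88/3 ≈ 29.333)
(d + 154)*l = (-124 + 154)*(88/3) = 30*(88/3) = 880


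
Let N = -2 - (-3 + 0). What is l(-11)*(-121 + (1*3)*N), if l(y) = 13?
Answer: -1534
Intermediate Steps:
N = 1 (N = -2 - 1*(-3) = -2 + 3 = 1)
l(-11)*(-121 + (1*3)*N) = 13*(-121 + (1*3)*1) = 13*(-121 + 3*1) = 13*(-121 + 3) = 13*(-118) = -1534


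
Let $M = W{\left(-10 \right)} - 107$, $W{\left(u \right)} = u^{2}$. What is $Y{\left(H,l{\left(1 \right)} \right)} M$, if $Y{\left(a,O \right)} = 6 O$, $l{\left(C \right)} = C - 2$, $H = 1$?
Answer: $42$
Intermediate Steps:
$l{\left(C \right)} = -2 + C$
$M = -7$ ($M = \left(-10\right)^{2} - 107 = 100 - 107 = -7$)
$Y{\left(H,l{\left(1 \right)} \right)} M = 6 \left(-2 + 1\right) \left(-7\right) = 6 \left(-1\right) \left(-7\right) = \left(-6\right) \left(-7\right) = 42$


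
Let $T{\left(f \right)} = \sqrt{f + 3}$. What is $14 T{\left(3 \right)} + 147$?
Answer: $147 + 14 \sqrt{6} \approx 181.29$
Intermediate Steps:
$T{\left(f \right)} = \sqrt{3 + f}$
$14 T{\left(3 \right)} + 147 = 14 \sqrt{3 + 3} + 147 = 14 \sqrt{6} + 147 = 147 + 14 \sqrt{6}$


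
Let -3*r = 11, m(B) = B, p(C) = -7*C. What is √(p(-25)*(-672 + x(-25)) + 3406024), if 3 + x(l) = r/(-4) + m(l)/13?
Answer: √20002505991/78 ≈ 1813.2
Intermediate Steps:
r = -11/3 (r = -⅓*11 = -11/3 ≈ -3.6667)
x(l) = -25/12 + l/13 (x(l) = -3 + (-11/3/(-4) + l/13) = -3 + (-11/3*(-¼) + l*(1/13)) = -3 + (11/12 + l/13) = -25/12 + l/13)
√(p(-25)*(-672 + x(-25)) + 3406024) = √((-7*(-25))*(-672 + (-25/12 + (1/13)*(-25))) + 3406024) = √(175*(-672 + (-25/12 - 25/13)) + 3406024) = √(175*(-672 - 625/156) + 3406024) = √(175*(-105457/156) + 3406024) = √(-18454975/156 + 3406024) = √(512884769/156) = √20002505991/78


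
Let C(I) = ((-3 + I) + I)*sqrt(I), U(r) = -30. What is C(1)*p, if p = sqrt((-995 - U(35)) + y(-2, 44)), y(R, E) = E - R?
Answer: -I*sqrt(919) ≈ -30.315*I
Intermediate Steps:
C(I) = sqrt(I)*(-3 + 2*I) (C(I) = (-3 + 2*I)*sqrt(I) = sqrt(I)*(-3 + 2*I))
p = I*sqrt(919) (p = sqrt((-995 - 1*(-30)) + (44 - 1*(-2))) = sqrt((-995 + 30) + (44 + 2)) = sqrt(-965 + 46) = sqrt(-919) = I*sqrt(919) ≈ 30.315*I)
C(1)*p = (sqrt(1)*(-3 + 2*1))*(I*sqrt(919)) = (1*(-3 + 2))*(I*sqrt(919)) = (1*(-1))*(I*sqrt(919)) = -I*sqrt(919)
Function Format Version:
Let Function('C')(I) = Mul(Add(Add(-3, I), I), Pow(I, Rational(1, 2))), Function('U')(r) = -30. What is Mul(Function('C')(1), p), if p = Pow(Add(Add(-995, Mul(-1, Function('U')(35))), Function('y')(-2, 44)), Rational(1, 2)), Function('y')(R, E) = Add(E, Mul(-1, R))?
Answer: Mul(-1, I, Pow(919, Rational(1, 2))) ≈ Mul(-30.315, I)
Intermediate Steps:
Function('C')(I) = Mul(Pow(I, Rational(1, 2)), Add(-3, Mul(2, I))) (Function('C')(I) = Mul(Add(-3, Mul(2, I)), Pow(I, Rational(1, 2))) = Mul(Pow(I, Rational(1, 2)), Add(-3, Mul(2, I))))
p = Mul(I, Pow(919, Rational(1, 2))) (p = Pow(Add(Add(-995, Mul(-1, -30)), Add(44, Mul(-1, -2))), Rational(1, 2)) = Pow(Add(Add(-995, 30), Add(44, 2)), Rational(1, 2)) = Pow(Add(-965, 46), Rational(1, 2)) = Pow(-919, Rational(1, 2)) = Mul(I, Pow(919, Rational(1, 2))) ≈ Mul(30.315, I))
Mul(Function('C')(1), p) = Mul(Mul(Pow(1, Rational(1, 2)), Add(-3, Mul(2, 1))), Mul(I, Pow(919, Rational(1, 2)))) = Mul(Mul(1, Add(-3, 2)), Mul(I, Pow(919, Rational(1, 2)))) = Mul(Mul(1, -1), Mul(I, Pow(919, Rational(1, 2)))) = Mul(-1, Mul(I, Pow(919, Rational(1, 2)))) = Mul(-1, I, Pow(919, Rational(1, 2)))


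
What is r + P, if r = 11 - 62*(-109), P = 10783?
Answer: 17552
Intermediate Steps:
r = 6769 (r = 11 + 6758 = 6769)
r + P = 6769 + 10783 = 17552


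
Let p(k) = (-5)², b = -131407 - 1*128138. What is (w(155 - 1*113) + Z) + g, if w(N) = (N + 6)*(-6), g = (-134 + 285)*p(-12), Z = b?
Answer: -256058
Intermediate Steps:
b = -259545 (b = -131407 - 128138 = -259545)
Z = -259545
p(k) = 25
g = 3775 (g = (-134 + 285)*25 = 151*25 = 3775)
w(N) = -36 - 6*N (w(N) = (6 + N)*(-6) = -36 - 6*N)
(w(155 - 1*113) + Z) + g = ((-36 - 6*(155 - 1*113)) - 259545) + 3775 = ((-36 - 6*(155 - 113)) - 259545) + 3775 = ((-36 - 6*42) - 259545) + 3775 = ((-36 - 252) - 259545) + 3775 = (-288 - 259545) + 3775 = -259833 + 3775 = -256058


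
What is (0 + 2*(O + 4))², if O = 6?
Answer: 400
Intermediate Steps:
(0 + 2*(O + 4))² = (0 + 2*(6 + 4))² = (0 + 2*10)² = (0 + 20)² = 20² = 400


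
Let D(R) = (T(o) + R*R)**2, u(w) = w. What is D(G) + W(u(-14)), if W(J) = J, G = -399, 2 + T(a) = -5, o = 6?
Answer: 25342729622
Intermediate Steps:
T(a) = -7 (T(a) = -2 - 5 = -7)
D(R) = (-7 + R**2)**2 (D(R) = (-7 + R*R)**2 = (-7 + R**2)**2)
D(G) + W(u(-14)) = (-7 + (-399)**2)**2 - 14 = (-7 + 159201)**2 - 14 = 159194**2 - 14 = 25342729636 - 14 = 25342729622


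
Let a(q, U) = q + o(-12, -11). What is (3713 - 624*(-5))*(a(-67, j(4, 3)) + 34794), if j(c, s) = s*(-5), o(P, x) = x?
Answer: 237214428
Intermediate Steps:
j(c, s) = -5*s
a(q, U) = -11 + q (a(q, U) = q - 11 = -11 + q)
(3713 - 624*(-5))*(a(-67, j(4, 3)) + 34794) = (3713 - 624*(-5))*((-11 - 67) + 34794) = (3713 + 3120)*(-78 + 34794) = 6833*34716 = 237214428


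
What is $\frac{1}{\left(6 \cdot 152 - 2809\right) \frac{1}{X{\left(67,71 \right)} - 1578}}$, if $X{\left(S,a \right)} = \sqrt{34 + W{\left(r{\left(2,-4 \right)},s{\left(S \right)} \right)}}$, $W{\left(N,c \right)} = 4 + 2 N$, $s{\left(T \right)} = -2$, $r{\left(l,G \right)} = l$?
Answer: $\frac{1578}{1897} - \frac{\sqrt{42}}{1897} \approx 0.82842$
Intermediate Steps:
$X{\left(S,a \right)} = \sqrt{42}$ ($X{\left(S,a \right)} = \sqrt{34 + \left(4 + 2 \cdot 2\right)} = \sqrt{34 + \left(4 + 4\right)} = \sqrt{34 + 8} = \sqrt{42}$)
$\frac{1}{\left(6 \cdot 152 - 2809\right) \frac{1}{X{\left(67,71 \right)} - 1578}} = \frac{1}{\left(6 \cdot 152 - 2809\right) \frac{1}{\sqrt{42} - 1578}} = \frac{1}{\left(912 - 2809\right) \frac{1}{-1578 + \sqrt{42}}} = \frac{1}{\left(-1897\right) \frac{1}{-1578 + \sqrt{42}}} = \frac{1578}{1897} - \frac{\sqrt{42}}{1897}$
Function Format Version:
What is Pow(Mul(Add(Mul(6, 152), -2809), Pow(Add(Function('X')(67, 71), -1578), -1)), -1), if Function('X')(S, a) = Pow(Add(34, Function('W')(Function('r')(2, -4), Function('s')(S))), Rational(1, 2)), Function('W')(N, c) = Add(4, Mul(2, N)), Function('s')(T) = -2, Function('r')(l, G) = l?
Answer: Add(Rational(1578, 1897), Mul(Rational(-1, 1897), Pow(42, Rational(1, 2)))) ≈ 0.82842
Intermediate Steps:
Function('X')(S, a) = Pow(42, Rational(1, 2)) (Function('X')(S, a) = Pow(Add(34, Add(4, Mul(2, 2))), Rational(1, 2)) = Pow(Add(34, Add(4, 4)), Rational(1, 2)) = Pow(Add(34, 8), Rational(1, 2)) = Pow(42, Rational(1, 2)))
Pow(Mul(Add(Mul(6, 152), -2809), Pow(Add(Function('X')(67, 71), -1578), -1)), -1) = Pow(Mul(Add(Mul(6, 152), -2809), Pow(Add(Pow(42, Rational(1, 2)), -1578), -1)), -1) = Pow(Mul(Add(912, -2809), Pow(Add(-1578, Pow(42, Rational(1, 2))), -1)), -1) = Pow(Mul(-1897, Pow(Add(-1578, Pow(42, Rational(1, 2))), -1)), -1) = Add(Rational(1578, 1897), Mul(Rational(-1, 1897), Pow(42, Rational(1, 2))))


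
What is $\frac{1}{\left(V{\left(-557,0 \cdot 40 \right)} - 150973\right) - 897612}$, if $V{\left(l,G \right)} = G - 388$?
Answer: $- \frac{1}{1048973} \approx -9.5331 \cdot 10^{-7}$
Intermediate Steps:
$V{\left(l,G \right)} = -388 + G$
$\frac{1}{\left(V{\left(-557,0 \cdot 40 \right)} - 150973\right) - 897612} = \frac{1}{\left(\left(-388 + 0 \cdot 40\right) - 150973\right) - 897612} = \frac{1}{\left(\left(-388 + 0\right) - 150973\right) - 897612} = \frac{1}{\left(-388 - 150973\right) - 897612} = \frac{1}{-151361 - 897612} = \frac{1}{-1048973} = - \frac{1}{1048973}$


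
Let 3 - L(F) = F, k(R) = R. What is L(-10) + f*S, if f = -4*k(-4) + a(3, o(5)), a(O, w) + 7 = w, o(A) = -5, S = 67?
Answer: 281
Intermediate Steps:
a(O, w) = -7 + w
L(F) = 3 - F
f = 4 (f = -4*(-4) + (-7 - 5) = 16 - 12 = 4)
L(-10) + f*S = (3 - 1*(-10)) + 4*67 = (3 + 10) + 268 = 13 + 268 = 281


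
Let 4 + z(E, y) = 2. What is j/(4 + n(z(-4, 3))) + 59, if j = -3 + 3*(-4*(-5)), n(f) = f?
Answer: 175/2 ≈ 87.500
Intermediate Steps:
z(E, y) = -2 (z(E, y) = -4 + 2 = -2)
j = 57 (j = -3 + 3*20 = -3 + 60 = 57)
j/(4 + n(z(-4, 3))) + 59 = 57/(4 - 2) + 59 = 57/2 + 59 = 175/2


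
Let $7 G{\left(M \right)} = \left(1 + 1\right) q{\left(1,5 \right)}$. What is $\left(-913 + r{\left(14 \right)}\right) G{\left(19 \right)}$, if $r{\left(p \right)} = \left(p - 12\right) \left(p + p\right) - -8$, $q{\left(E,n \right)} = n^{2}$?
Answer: $- \frac{42450}{7} \approx -6064.3$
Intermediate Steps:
$G{\left(M \right)} = \frac{50}{7}$ ($G{\left(M \right)} = \frac{\left(1 + 1\right) 5^{2}}{7} = \frac{2 \cdot 25}{7} = \frac{1}{7} \cdot 50 = \frac{50}{7}$)
$r{\left(p \right)} = 8 + 2 p \left(-12 + p\right)$ ($r{\left(p \right)} = \left(-12 + p\right) 2 p + 8 = 2 p \left(-12 + p\right) + 8 = 8 + 2 p \left(-12 + p\right)$)
$\left(-913 + r{\left(14 \right)}\right) G{\left(19 \right)} = \left(-913 + \left(8 - 336 + 2 \cdot 14^{2}\right)\right) \frac{50}{7} = \left(-913 + \left(8 - 336 + 2 \cdot 196\right)\right) \frac{50}{7} = \left(-913 + \left(8 - 336 + 392\right)\right) \frac{50}{7} = \left(-913 + 64\right) \frac{50}{7} = \left(-849\right) \frac{50}{7} = - \frac{42450}{7}$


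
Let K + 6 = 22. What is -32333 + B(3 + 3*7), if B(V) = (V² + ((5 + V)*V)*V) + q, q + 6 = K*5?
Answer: -14979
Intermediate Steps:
K = 16 (K = -6 + 22 = 16)
q = 74 (q = -6 + 16*5 = -6 + 80 = 74)
B(V) = 74 + V² + V²*(5 + V) (B(V) = (V² + ((5 + V)*V)*V) + 74 = (V² + (V*(5 + V))*V) + 74 = (V² + V²*(5 + V)) + 74 = 74 + V² + V²*(5 + V))
-32333 + B(3 + 3*7) = -32333 + (74 + (3 + 3*7)³ + 6*(3 + 3*7)²) = -32333 + (74 + (3 + 21)³ + 6*(3 + 21)²) = -32333 + (74 + 24³ + 6*24²) = -32333 + (74 + 13824 + 6*576) = -32333 + (74 + 13824 + 3456) = -32333 + 17354 = -14979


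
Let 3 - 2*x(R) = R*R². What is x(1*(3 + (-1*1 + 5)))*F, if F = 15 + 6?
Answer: -3570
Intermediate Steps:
F = 21
x(R) = 3/2 - R³/2 (x(R) = 3/2 - R*R²/2 = 3/2 - R³/2)
x(1*(3 + (-1*1 + 5)))*F = (3/2 - (3 + (-1*1 + 5))³/2)*21 = (3/2 - (3 + (-1 + 5))³/2)*21 = (3/2 - (3 + 4)³/2)*21 = (3/2 - (1*7)³/2)*21 = (3/2 - ½*7³)*21 = (3/2 - ½*343)*21 = (3/2 - 343/2)*21 = -170*21 = -3570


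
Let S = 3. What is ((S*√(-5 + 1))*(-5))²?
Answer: -900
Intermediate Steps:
((S*√(-5 + 1))*(-5))² = ((3*√(-5 + 1))*(-5))² = ((3*√(-4))*(-5))² = ((3*(2*I))*(-5))² = ((6*I)*(-5))² = (-30*I)² = -900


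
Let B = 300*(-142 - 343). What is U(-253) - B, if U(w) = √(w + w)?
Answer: 145500 + I*√506 ≈ 1.455e+5 + 22.494*I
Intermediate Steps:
U(w) = √2*√w (U(w) = √(2*w) = √2*√w)
B = -145500 (B = 300*(-485) = -145500)
U(-253) - B = √2*√(-253) - 1*(-145500) = √2*(I*√253) + 145500 = I*√506 + 145500 = 145500 + I*√506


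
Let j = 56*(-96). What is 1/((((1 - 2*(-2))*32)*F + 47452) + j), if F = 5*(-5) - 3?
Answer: 1/37596 ≈ 2.6599e-5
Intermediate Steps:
F = -28 (F = -25 - 3 = -28)
j = -5376
1/((((1 - 2*(-2))*32)*F + 47452) + j) = 1/((((1 - 2*(-2))*32)*(-28) + 47452) - 5376) = 1/((((1 + 4)*32)*(-28) + 47452) - 5376) = 1/(((5*32)*(-28) + 47452) - 5376) = 1/((160*(-28) + 47452) - 5376) = 1/((-4480 + 47452) - 5376) = 1/(42972 - 5376) = 1/37596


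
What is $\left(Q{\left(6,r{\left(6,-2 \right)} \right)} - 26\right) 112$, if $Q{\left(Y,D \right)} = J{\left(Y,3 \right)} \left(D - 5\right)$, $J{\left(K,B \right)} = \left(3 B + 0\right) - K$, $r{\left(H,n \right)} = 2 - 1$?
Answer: $-4256$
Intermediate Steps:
$r{\left(H,n \right)} = 1$
$J{\left(K,B \right)} = - K + 3 B$ ($J{\left(K,B \right)} = 3 B - K = - K + 3 B$)
$Q{\left(Y,D \right)} = \left(-5 + D\right) \left(9 - Y\right)$ ($Q{\left(Y,D \right)} = \left(- Y + 3 \cdot 3\right) \left(D - 5\right) = \left(- Y + 9\right) \left(-5 + D\right) = \left(9 - Y\right) \left(-5 + D\right) = \left(-5 + D\right) \left(9 - Y\right)$)
$\left(Q{\left(6,r{\left(6,-2 \right)} \right)} - 26\right) 112 = \left(- \left(-9 + 6\right) \left(-5 + 1\right) - 26\right) 112 = \left(\left(-1\right) \left(-3\right) \left(-4\right) - 26\right) 112 = \left(-12 - 26\right) 112 = \left(-38\right) 112 = -4256$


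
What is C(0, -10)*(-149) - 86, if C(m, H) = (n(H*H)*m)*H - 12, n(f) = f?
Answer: 1702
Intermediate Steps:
C(m, H) = -12 + m*H³ (C(m, H) = ((H*H)*m)*H - 12 = (H²*m)*H - 12 = (m*H²)*H - 12 = m*H³ - 12 = -12 + m*H³)
C(0, -10)*(-149) - 86 = (-12 + 0*(-10)³)*(-149) - 86 = (-12 + 0*(-1000))*(-149) - 86 = (-12 + 0)*(-149) - 86 = -12*(-149) - 86 = 1788 - 86 = 1702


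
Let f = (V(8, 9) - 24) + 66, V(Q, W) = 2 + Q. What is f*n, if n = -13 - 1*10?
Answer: -1196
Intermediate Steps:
f = 52 (f = ((2 + 8) - 24) + 66 = (10 - 24) + 66 = -14 + 66 = 52)
n = -23 (n = -13 - 10 = -23)
f*n = 52*(-23) = -1196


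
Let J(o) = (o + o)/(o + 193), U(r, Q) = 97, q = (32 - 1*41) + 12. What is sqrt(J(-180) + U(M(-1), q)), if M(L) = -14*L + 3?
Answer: sqrt(11713)/13 ≈ 8.3251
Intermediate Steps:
q = 3 (q = (32 - 41) + 12 = -9 + 12 = 3)
M(L) = 3 - 14*L
J(o) = 2*o/(193 + o) (J(o) = (2*o)/(193 + o) = 2*o/(193 + o))
sqrt(J(-180) + U(M(-1), q)) = sqrt(2*(-180)/(193 - 180) + 97) = sqrt(2*(-180)/13 + 97) = sqrt(2*(-180)*(1/13) + 97) = sqrt(-360/13 + 97) = sqrt(901/13) = sqrt(11713)/13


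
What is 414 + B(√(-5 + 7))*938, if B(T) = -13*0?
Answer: 414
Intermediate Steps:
B(T) = 0
414 + B(√(-5 + 7))*938 = 414 + 0*938 = 414 + 0 = 414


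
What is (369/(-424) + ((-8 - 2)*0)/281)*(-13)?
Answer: 4797/424 ≈ 11.314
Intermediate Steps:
(369/(-424) + ((-8 - 2)*0)/281)*(-13) = (369*(-1/424) - 10*0*(1/281))*(-13) = (-369/424 + 0*(1/281))*(-13) = (-369/424 + 0)*(-13) = -369/424*(-13) = 4797/424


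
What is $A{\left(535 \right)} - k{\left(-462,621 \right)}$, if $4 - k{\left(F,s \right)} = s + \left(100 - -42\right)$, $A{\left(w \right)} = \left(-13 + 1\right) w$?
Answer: $-5661$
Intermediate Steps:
$A{\left(w \right)} = - 12 w$
$k{\left(F,s \right)} = -138 - s$ ($k{\left(F,s \right)} = 4 - \left(s + \left(100 - -42\right)\right) = 4 - \left(s + \left(100 + 42\right)\right) = 4 - \left(s + 142\right) = 4 - \left(142 + s\right) = -138 - s$)
$A{\left(535 \right)} - k{\left(-462,621 \right)} = \left(-12\right) 535 - \left(-138 - 621\right) = -6420 - \left(-138 - 621\right) = -6420 - -759 = -6420 + 759 = -5661$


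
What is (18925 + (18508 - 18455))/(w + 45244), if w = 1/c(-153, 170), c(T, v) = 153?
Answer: 2903634/6922333 ≈ 0.41946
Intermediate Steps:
w = 1/153 ≈ 0.0065359
(18925 + (18508 - 18455))/(w + 45244) = (18925 + (18508 - 18455))/(1/153 + 45244) = (18925 + 53)/(6922333/153) = 18978*(153/6922333) = 2903634/6922333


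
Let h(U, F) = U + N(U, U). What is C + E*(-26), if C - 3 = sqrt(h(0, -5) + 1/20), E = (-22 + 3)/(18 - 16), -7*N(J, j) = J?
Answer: 250 + sqrt(5)/10 ≈ 250.22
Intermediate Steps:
N(J, j) = -J/7
E = -19/2 ≈ -9.5000
h(U, F) = 6*U/7 (h(U, F) = U - U/7 = 6*U/7)
C = 3 + sqrt(5)/10 (C = 3 + sqrt((6/7)*0 + 1/20) = 3 + sqrt(0 + 1/20) = 3 + sqrt(1/20) = 3 + sqrt(5)/10 ≈ 3.2236)
C + E*(-26) = (3 + sqrt(5)/10) - 19/2*(-26) = (3 + sqrt(5)/10) + 247 = 250 + sqrt(5)/10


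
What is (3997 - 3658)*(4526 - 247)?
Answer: 1450581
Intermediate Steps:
(3997 - 3658)*(4526 - 247) = 339*4279 = 1450581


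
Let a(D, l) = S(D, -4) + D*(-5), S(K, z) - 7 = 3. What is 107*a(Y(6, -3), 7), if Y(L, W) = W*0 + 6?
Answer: -2140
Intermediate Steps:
S(K, z) = 10 (S(K, z) = 7 + 3 = 10)
Y(L, W) = 6 (Y(L, W) = 0 + 6 = 6)
a(D, l) = 10 - 5*D (a(D, l) = 10 + D*(-5) = 10 - 5*D)
107*a(Y(6, -3), 7) = 107*(10 - 5*6) = 107*(10 - 30) = 107*(-20) = -2140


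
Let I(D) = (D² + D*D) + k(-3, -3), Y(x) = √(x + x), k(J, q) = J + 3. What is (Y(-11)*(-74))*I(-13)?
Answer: -25012*I*√22 ≈ -1.1732e+5*I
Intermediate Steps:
k(J, q) = 3 + J
Y(x) = √2*√x (Y(x) = √(2*x) = √2*√x)
I(D) = 2*D² (I(D) = (D² + D*D) + (3 - 3) = (D² + D²) + 0 = 2*D² + 0 = 2*D²)
(Y(-11)*(-74))*I(-13) = ((√2*√(-11))*(-74))*(2*(-13)²) = ((√2*(I*√11))*(-74))*(2*169) = ((I*√22)*(-74))*338 = -74*I*√22*338 = -25012*I*√22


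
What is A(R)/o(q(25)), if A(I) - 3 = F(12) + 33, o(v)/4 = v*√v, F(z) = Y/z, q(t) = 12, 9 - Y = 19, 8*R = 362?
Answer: 211*√3/1728 ≈ 0.21149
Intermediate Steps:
R = 181/4 (R = (⅛)*362 = 181/4 ≈ 45.250)
Y = -10 (Y = 9 - 1*19 = 9 - 19 = -10)
F(z) = -10/z
o(v) = 4*v^(3/2) (o(v) = 4*(v*√v) = 4*v^(3/2))
A(I) = 211/6 (A(I) = 3 + (-10/12 + 33) = 3 + (-10*1/12 + 33) = 3 + (-⅚ + 33) = 3 + 193/6 = 211/6)
A(R)/o(q(25)) = 211/(6*((4*12^(3/2)))) = 211/(6*((4*(24*√3)))) = 211/(6*((96*√3))) = 211*(√3/288)/6 = 211*√3/1728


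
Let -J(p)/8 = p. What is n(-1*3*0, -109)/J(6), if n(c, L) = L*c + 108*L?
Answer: 981/4 ≈ 245.25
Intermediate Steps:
J(p) = -8*p
n(c, L) = 108*L + L*c
n(-1*3*0, -109)/J(6) = (-109*(108 - 1*3*0))/((-8*6)) = -109*(108 - 3*0)/(-48) = -109*(108 + 0)*(-1/48) = -109*108*(-1/48) = -11772*(-1/48) = 981/4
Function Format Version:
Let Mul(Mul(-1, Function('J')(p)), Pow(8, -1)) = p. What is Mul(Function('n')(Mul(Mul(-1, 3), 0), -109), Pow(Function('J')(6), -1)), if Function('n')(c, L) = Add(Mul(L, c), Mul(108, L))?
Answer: Rational(981, 4) ≈ 245.25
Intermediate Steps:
Function('J')(p) = Mul(-8, p)
Function('n')(c, L) = Add(Mul(108, L), Mul(L, c))
Mul(Function('n')(Mul(Mul(-1, 3), 0), -109), Pow(Function('J')(6), -1)) = Mul(Mul(-109, Add(108, Mul(Mul(-1, 3), 0))), Pow(Mul(-8, 6), -1)) = Mul(Mul(-109, Add(108, Mul(-3, 0))), Pow(-48, -1)) = Mul(Mul(-109, Add(108, 0)), Rational(-1, 48)) = Mul(Mul(-109, 108), Rational(-1, 48)) = Mul(-11772, Rational(-1, 48)) = Rational(981, 4)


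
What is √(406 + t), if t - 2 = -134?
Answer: √274 ≈ 16.553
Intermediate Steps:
t = -132 (t = 2 - 134 = -132)
√(406 + t) = √(406 - 132) = √274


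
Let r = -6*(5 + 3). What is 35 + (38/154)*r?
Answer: 1783/77 ≈ 23.156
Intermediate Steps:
r = -48 (r = -6*8 = -48)
35 + (38/154)*r = 35 + (38/154)*(-48) = 35 + (38*(1/154))*(-48) = 35 + (19/77)*(-48) = 35 - 912/77 = 1783/77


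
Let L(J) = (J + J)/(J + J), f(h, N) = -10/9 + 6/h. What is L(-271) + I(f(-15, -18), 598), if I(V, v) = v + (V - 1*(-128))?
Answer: 32647/45 ≈ 725.49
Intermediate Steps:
f(h, N) = -10/9 + 6/h (f(h, N) = -10*⅑ + 6/h = -10/9 + 6/h)
I(V, v) = 128 + V + v (I(V, v) = v + (V + 128) = v + (128 + V) = 128 + V + v)
L(J) = 1 (L(J) = (2*J)/((2*J)) = (2*J)*(1/(2*J)) = 1)
L(-271) + I(f(-15, -18), 598) = 1 + (128 + (-10/9 + 6/(-15)) + 598) = 1 + (128 + (-10/9 + 6*(-1/15)) + 598) = 1 + (128 + (-10/9 - ⅖) + 598) = 1 + (128 - 68/45 + 598) = 1 + 32602/45 = 32647/45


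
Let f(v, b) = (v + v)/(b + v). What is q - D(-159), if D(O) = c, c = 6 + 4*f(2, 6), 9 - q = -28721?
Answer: 28722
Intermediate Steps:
q = 28730 (q = 9 - 1*(-28721) = 9 + 28721 = 28730)
f(v, b) = 2*v/(b + v) (f(v, b) = (2*v)/(b + v) = 2*v/(b + v))
c = 8 (c = 6 + 4*(2*2/(6 + 2)) = 6 + 4*(2*2/8) = 6 + 4*(2*2*(⅛)) = 6 + 4*(½) = 6 + 2 = 8)
D(O) = 8
q - D(-159) = 28730 - 1*8 = 28730 - 8 = 28722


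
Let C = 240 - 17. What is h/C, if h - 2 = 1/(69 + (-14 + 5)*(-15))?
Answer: 409/45492 ≈ 0.0089906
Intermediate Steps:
C = 223
h = 409/204 (h = 2 + 1/(69 + (-14 + 5)*(-15)) = 2 + 1/(69 - 9*(-15)) = 2 + 1/(69 + 135) = 2 + 1/204 = 409/204 ≈ 2.0049)
h/C = (409/204)/223 = (409/204)*(1/223) = 409/45492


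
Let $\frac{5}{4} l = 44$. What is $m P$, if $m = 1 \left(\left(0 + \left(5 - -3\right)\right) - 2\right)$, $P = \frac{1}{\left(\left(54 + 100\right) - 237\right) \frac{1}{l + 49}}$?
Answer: $- \frac{2526}{415} \approx -6.0867$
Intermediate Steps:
$l = \frac{176}{5}$ ($l = \frac{4}{5} \cdot 44 = \frac{176}{5} \approx 35.2$)
$P = - \frac{421}{415}$ ($P = \frac{1}{\left(\left(54 + 100\right) - 237\right) \frac{1}{\frac{176}{5} + 49}} = \frac{1}{\left(154 - 237\right) \frac{1}{\frac{421}{5}}} = \frac{1}{\left(-83\right) \frac{5}{421}} = \frac{1}{- \frac{415}{421}} = - \frac{421}{415} \approx -1.0145$)
$m = 6$ ($m = 1 \left(\left(0 + \left(5 + 3\right)\right) - 2\right) = 1 \left(\left(0 + 8\right) - 2\right) = 1 \left(8 - 2\right) = 1 \cdot 6 = 6$)
$m P = 6 \left(- \frac{421}{415}\right) = - \frac{2526}{415}$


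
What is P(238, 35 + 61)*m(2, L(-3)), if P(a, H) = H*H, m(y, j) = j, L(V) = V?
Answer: -27648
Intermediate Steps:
P(a, H) = H²
P(238, 35 + 61)*m(2, L(-3)) = (35 + 61)²*(-3) = 96²*(-3) = 9216*(-3) = -27648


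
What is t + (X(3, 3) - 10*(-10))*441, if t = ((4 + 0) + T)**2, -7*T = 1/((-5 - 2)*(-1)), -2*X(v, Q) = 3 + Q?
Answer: 102745602/2401 ≈ 42793.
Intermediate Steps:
X(v, Q) = -3/2 - Q/2 (X(v, Q) = -(3 + Q)/2 = -3/2 - Q/2)
T = -1/49 (T = -(-1/(-5 - 2))/7 = -1/(7*((-7*(-1)))) = -1/7/7 = -1/7*1/7 = -1/49 ≈ -0.020408)
t = 38025/2401 (t = ((4 + 0) - 1/49)**2 = (4 - 1/49)**2 = (195/49)**2 = 38025/2401 ≈ 15.837)
t + (X(3, 3) - 10*(-10))*441 = 38025/2401 + ((-3/2 - 1/2*3) - 10*(-10))*441 = 38025/2401 + ((-3/2 - 3/2) + 100)*441 = 38025/2401 + (-3 + 100)*441 = 38025/2401 + 97*441 = 38025/2401 + 42777 = 102745602/2401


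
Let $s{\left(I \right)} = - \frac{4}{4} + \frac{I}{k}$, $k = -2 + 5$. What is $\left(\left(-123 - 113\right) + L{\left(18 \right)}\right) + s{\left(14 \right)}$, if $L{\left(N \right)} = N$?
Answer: $- \frac{643}{3} \approx -214.33$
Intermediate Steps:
$k = 3$
$s{\left(I \right)} = -1 + \frac{I}{3}$ ($s{\left(I \right)} = - \frac{4}{4} + \frac{I}{3} = \left(-4\right) \frac{1}{4} + I \frac{1}{3} = -1 + \frac{I}{3}$)
$\left(\left(-123 - 113\right) + L{\left(18 \right)}\right) + s{\left(14 \right)} = \left(\left(-123 - 113\right) + 18\right) + \left(-1 + \frac{1}{3} \cdot 14\right) = \left(\left(-123 - 113\right) + 18\right) + \left(-1 + \frac{14}{3}\right) = \left(-236 + 18\right) + \frac{11}{3} = -218 + \frac{11}{3} = - \frac{643}{3}$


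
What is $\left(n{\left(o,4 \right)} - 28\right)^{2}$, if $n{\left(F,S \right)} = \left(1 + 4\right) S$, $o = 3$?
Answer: $64$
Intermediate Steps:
$n{\left(F,S \right)} = 5 S$
$\left(n{\left(o,4 \right)} - 28\right)^{2} = \left(5 \cdot 4 - 28\right)^{2} = \left(20 - 28\right)^{2} = \left(-8\right)^{2} = 64$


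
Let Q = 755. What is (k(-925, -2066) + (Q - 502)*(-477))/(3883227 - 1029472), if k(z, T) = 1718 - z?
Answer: -118038/2853755 ≈ -0.041362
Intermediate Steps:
(k(-925, -2066) + (Q - 502)*(-477))/(3883227 - 1029472) = ((1718 - 1*(-925)) + (755 - 502)*(-477))/(3883227 - 1029472) = ((1718 + 925) + 253*(-477))/2853755 = (2643 - 120681)*(1/2853755) = -118038*1/2853755 = -118038/2853755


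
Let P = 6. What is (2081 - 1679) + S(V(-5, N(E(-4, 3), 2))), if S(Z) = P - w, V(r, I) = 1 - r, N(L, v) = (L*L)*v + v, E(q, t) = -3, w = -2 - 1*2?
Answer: 412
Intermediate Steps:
w = -4 (w = -2 - 2 = -4)
N(L, v) = v + v*L² (N(L, v) = L²*v + v = v*L² + v = v + v*L²)
S(Z) = 10 (S(Z) = 6 - 1*(-4) = 6 + 4 = 10)
(2081 - 1679) + S(V(-5, N(E(-4, 3), 2))) = (2081 - 1679) + 10 = 402 + 10 = 412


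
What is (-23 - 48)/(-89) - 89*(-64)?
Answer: 507015/89 ≈ 5696.8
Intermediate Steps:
(-23 - 48)/(-89) - 89*(-64) = -71*(-1/89) + 5696 = 71/89 + 5696 = 507015/89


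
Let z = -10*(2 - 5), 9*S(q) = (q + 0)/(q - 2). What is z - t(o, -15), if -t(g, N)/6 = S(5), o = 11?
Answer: 280/9 ≈ 31.111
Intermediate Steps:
S(q) = q/(9*(-2 + q)) (S(q) = ((q + 0)/(q - 2))/9 = (q/(-2 + q))/9 = q/(9*(-2 + q)))
t(g, N) = -10/9 (t(g, N) = -2*5/(3*(-2 + 5)) = -2*5/(3*3) = -6*5/27 = -10/9)
z = 30 (z = -10*(-3) = 30)
z - t(o, -15) = 30 - 1*(-10/9) = 30 + 10/9 = 280/9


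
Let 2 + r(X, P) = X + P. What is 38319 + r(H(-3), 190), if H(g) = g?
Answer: 38504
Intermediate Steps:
r(X, P) = -2 + P + X (r(X, P) = -2 + (X + P) = -2 + (P + X) = -2 + P + X)
38319 + r(H(-3), 190) = 38319 + (-2 + 190 - 3) = 38319 + 185 = 38504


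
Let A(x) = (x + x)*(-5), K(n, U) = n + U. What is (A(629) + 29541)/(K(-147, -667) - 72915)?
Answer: -23251/73729 ≈ -0.31536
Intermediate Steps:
K(n, U) = U + n
A(x) = -10*x (A(x) = (2*x)*(-5) = -10*x)
(A(629) + 29541)/(K(-147, -667) - 72915) = (-10*629 + 29541)/((-667 - 147) - 72915) = (-6290 + 29541)/(-814 - 72915) = 23251/(-73729) = 23251*(-1/73729) = -23251/73729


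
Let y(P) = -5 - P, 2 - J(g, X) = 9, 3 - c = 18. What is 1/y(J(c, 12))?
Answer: ½ ≈ 0.50000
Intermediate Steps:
c = -15 (c = 3 - 1*18 = 3 - 18 = -15)
J(g, X) = -7 (J(g, X) = 2 - 1*9 = 2 - 9 = -7)
1/y(J(c, 12)) = 1/(-5 - 1*(-7)) = 1/(-5 + 7) = 1/2 = ½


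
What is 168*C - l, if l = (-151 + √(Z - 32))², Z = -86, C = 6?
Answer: -21675 + 302*I*√118 ≈ -21675.0 + 3280.6*I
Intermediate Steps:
l = (-151 + I*√118)² (l = (-151 + √(-86 - 32))² = (-151 + √(-118))² = (-151 + I*√118)² ≈ 22683.0 - 3280.6*I)
168*C - l = 168*6 - (151 - I*√118)² = 1008 - (151 - I*√118)²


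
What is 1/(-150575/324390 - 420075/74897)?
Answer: -4859167566/29509149005 ≈ -0.16467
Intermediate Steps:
1/(-150575/324390 - 420075/74897) = 1/(-150575*1/324390 - 420075*1/74897) = 1/(-30115/64878 - 420075/74897) = 1/(-29509149005/4859167566) = -4859167566/29509149005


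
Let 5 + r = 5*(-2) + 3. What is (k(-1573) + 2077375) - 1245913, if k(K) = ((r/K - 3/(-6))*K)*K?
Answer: 4175005/2 ≈ 2.0875e+6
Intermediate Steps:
r = -12 (r = -5 + (5*(-2) + 3) = -5 + (-10 + 3) = -5 - 7 = -12)
k(K) = K²*(½ - 12/K) (k(K) = ((-12/K - 3/(-6))*K)*K = ((-12/K - 3*(-⅙))*K)*K = ((-12/K + ½)*K)*K = ((½ - 12/K)*K)*K = (K*(½ - 12/K))*K = K²*(½ - 12/K))
(k(-1573) + 2077375) - 1245913 = ((½)*(-1573)*(-24 - 1573) + 2077375) - 1245913 = ((½)*(-1573)*(-1597) + 2077375) - 1245913 = (2512081/2 + 2077375) - 1245913 = 6666831/2 - 1245913 = 4175005/2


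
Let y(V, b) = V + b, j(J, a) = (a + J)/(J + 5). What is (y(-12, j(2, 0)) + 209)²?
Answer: 1907161/49 ≈ 38922.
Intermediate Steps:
j(J, a) = (J + a)/(5 + J)
(y(-12, j(2, 0)) + 209)² = ((-12 + (2 + 0)/(5 + 2)) + 209)² = ((-12 + 2/7) + 209)² = (-82/7 + 209)² = (1381/7)² = 1907161/49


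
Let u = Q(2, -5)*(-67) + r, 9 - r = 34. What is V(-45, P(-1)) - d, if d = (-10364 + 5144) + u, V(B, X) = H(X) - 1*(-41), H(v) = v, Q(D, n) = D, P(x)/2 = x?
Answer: 5418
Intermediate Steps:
r = -25 (r = 9 - 1*34 = 9 - 34 = -25)
P(x) = 2*x
V(B, X) = 41 + X (V(B, X) = X - 1*(-41) = X + 41 = 41 + X)
u = -159 (u = 2*(-67) - 25 = -134 - 25 = -159)
d = -5379 (d = (-10364 + 5144) - 159 = -5220 - 159 = -5379)
V(-45, P(-1)) - d = (41 + 2*(-1)) - 1*(-5379) = (41 - 2) + 5379 = 39 + 5379 = 5418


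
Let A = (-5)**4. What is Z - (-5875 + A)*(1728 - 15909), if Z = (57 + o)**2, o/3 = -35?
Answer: -74447946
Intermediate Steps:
o = -105 (o = 3*(-35) = -105)
A = 625
Z = 2304 (Z = (57 - 105)**2 = (-48)**2 = 2304)
Z - (-5875 + A)*(1728 - 15909) = 2304 - (-5875 + 625)*(1728 - 15909) = 2304 - (-5250)*(-14181) = 2304 - 1*74450250 = 2304 - 74450250 = -74447946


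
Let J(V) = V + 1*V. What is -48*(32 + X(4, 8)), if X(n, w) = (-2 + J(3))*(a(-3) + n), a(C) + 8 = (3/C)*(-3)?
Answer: -1344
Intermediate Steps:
a(C) = -8 - 9/C (a(C) = -8 + (3/C)*(-3) = -8 - 9/C)
J(V) = 2*V (J(V) = V + V = 2*V)
X(n, w) = -20 + 4*n (X(n, w) = (-2 + 2*3)*((-8 - 9/(-3)) + n) = (-2 + 6)*((-8 - 9*(-⅓)) + n) = 4*((-8 + 3) + n) = 4*(-5 + n) = -20 + 4*n)
-48*(32 + X(4, 8)) = -48*(32 + (-20 + 4*4)) = -48*(32 + (-20 + 16)) = -48*(32 - 4) = -48*28 = -1344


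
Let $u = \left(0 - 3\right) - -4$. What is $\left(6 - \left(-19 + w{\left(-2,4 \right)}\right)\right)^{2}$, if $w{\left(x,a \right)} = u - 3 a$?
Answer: $1296$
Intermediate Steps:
$u = 1$ ($u = \left(0 - 3\right) + 4 = -3 + 4 = 1$)
$w{\left(x,a \right)} = 1 - 3 a$
$\left(6 - \left(-19 + w{\left(-2,4 \right)}\right)\right)^{2} = \left(6 + \left(19 - \left(1 - 12\right)\right)\right)^{2} = \left(6 + \left(19 - -11\right)\right)^{2} = \left(6 + \left(19 + 11\right)\right)^{2} = \left(6 + 30\right)^{2} = 36^{2} = 1296$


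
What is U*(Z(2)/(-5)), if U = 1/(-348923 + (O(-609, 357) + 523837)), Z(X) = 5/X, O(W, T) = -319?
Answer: -1/349190 ≈ -2.8638e-6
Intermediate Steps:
U = 1/174595 (U = 1/(-348923 + (-319 + 523837)) = 1/(-348923 + 523518) = 1/174595 ≈ 5.7275e-6)
U*(Z(2)/(-5)) = ((5/2)/(-5))/174595 = ((5*(½))*(-⅕))/174595 = ((5/2)*(-⅕))/174595 = (1/174595)*(-½) = -1/349190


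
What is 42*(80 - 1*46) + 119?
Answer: 1547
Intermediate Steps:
42*(80 - 1*46) + 119 = 42*(80 - 46) + 119 = 42*34 + 119 = 1428 + 119 = 1547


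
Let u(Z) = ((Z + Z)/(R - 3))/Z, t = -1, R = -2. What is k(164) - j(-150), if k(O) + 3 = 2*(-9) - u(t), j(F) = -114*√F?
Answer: -103/5 + 570*I*√6 ≈ -20.6 + 1396.2*I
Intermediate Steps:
u(Z) = -⅖ (u(Z) = ((Z + Z)/(-2 - 3))/Z = ((2*Z)/(-5))/Z = ((2*Z)*(-⅕))/Z = (-2*Z/5)/Z = -⅖)
k(O) = -103/5 (k(O) = -3 + (2*(-9) - 1*(-⅖)) = -3 + (-18 + ⅖) = -3 - 88/5 = -103/5)
k(164) - j(-150) = -103/5 - (-114)*√(-150) = -103/5 - (-114)*5*I*√6 = -103/5 - (-570)*I*√6 = -103/5 + 570*I*√6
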